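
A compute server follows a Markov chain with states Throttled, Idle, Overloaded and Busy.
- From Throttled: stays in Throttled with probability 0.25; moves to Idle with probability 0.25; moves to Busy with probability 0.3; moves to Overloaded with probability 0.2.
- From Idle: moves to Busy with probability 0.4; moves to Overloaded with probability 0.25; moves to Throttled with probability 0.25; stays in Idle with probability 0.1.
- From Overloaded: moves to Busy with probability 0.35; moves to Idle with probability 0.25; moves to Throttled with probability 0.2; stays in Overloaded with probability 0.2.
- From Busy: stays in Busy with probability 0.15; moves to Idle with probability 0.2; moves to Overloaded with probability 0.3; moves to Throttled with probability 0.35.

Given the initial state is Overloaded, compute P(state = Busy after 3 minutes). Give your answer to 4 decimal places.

Propagate the distribution vector 3 minutes from Overloaded.
After 0 minutes: (0.0000, 0.0000, 1.0000, 0.0000)
After 1 minute: (0.2000, 0.2500, 0.2000, 0.3500)
After 2 minutes: (0.2750, 0.1950, 0.2475, 0.2825)
After 3 minutes: (0.2659, 0.2066, 0.2380, 0.2895)
P(in Busy after 3 minutes) = 0.2895

0.2895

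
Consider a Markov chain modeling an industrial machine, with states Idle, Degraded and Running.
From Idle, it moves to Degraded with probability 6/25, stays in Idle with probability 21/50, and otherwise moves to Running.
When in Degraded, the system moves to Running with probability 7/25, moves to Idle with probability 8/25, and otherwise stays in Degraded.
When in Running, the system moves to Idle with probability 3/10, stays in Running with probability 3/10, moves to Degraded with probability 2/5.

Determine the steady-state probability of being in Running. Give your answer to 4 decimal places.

0.3071

Let the stationary distribution be π with π = πP and π_1 + π_2 + π_3 = 1.
π_1 = 0.42·π_1 + 0.32·π_2 + 0.3·π_3
π_2 = 0.24·π_1 + 0.4·π_2 + 0.4·π_3
Solving with the normalization constraint gives π = (0.3487, 0.3442, 0.3071).
So the stationary probability of Running is 0.3071.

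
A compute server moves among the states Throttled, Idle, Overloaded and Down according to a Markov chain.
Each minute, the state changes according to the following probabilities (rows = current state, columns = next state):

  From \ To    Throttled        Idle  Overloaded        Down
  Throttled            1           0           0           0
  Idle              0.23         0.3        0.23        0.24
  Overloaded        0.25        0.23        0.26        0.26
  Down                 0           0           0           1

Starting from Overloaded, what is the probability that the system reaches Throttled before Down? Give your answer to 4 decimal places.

0.4900

Let h(s) be the probability of absorption at Throttled starting from transient state s. Then h(Throttled) = 1 and h(Down) = 0. By first-step analysis:
h(Idle) = 0.23·1 + 0.3·h(Idle) + 0.23·h(Overloaded) + 0.24·0
h(Overloaded) = 0.25·1 + 0.23·h(Idle) + 0.26·h(Overloaded) + 0.26·0
Solving: h(Idle) = 0.4896, h(Overloaded) = 0.4900.
Starting from Overloaded, the probability is 0.4900.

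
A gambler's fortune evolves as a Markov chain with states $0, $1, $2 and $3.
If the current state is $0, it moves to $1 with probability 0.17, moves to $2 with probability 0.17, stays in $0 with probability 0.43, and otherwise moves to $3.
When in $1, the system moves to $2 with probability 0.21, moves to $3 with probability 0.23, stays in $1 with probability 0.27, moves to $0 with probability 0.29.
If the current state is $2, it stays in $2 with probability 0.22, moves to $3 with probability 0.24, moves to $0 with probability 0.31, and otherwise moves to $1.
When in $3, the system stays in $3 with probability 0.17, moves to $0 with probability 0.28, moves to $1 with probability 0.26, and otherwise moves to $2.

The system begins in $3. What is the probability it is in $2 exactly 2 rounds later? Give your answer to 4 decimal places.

0.2153

Propagate the distribution vector 2 rounds from $3.
After 0 rounds: (0.0000, 0.0000, 0.0000, 1.0000)
After 1 round: (0.2800, 0.2600, 0.2900, 0.1700)
After 2 rounds: (0.3333, 0.2287, 0.2153, 0.2227)
P(in $2 after 2 rounds) = 0.2153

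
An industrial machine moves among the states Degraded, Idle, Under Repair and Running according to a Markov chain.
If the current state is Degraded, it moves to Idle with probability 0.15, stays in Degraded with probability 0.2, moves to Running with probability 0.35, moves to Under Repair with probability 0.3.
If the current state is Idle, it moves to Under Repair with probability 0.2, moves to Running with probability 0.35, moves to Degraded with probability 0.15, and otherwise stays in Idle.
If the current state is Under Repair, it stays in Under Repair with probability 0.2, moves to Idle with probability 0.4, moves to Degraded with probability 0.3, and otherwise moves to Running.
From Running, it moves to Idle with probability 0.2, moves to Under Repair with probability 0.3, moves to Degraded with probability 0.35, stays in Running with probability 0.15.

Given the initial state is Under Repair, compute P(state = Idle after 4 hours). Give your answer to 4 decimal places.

0.2636

Propagate the distribution vector 4 hours from Under Repair.
After 0 hours: (0.0000, 0.0000, 1.0000, 0.0000)
After 1 hour: (0.3000, 0.4000, 0.2000, 0.1000)
After 2 hours: (0.2150, 0.2650, 0.2400, 0.2800)
After 3 hours: (0.2528, 0.2638, 0.2495, 0.2340)
After 4 hours: (0.2469, 0.2636, 0.2487, 0.2408)
P(in Idle after 4 hours) = 0.2636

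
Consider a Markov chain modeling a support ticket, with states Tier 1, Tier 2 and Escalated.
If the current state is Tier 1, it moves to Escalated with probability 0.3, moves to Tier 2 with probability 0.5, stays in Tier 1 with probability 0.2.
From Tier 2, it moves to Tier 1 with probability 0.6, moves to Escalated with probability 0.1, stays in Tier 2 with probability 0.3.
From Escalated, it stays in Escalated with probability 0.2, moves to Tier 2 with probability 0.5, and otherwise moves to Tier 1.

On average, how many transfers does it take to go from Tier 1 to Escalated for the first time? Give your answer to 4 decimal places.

Let t(s) be the expected number of transfers to first reach Escalated from state s, with t(Escalated) = 0. Conditioning on the first transfer:
t(Tier 1) = 1 + 0.2·t(Tier 1) + 0.5·t(Tier 2)
t(Tier 2) = 1 + 0.6·t(Tier 1) + 0.3·t(Tier 2)
Solving: t(Tier 1) = 4.6154, t(Tier 2) = 5.3846.
Expected transfers from Tier 1 to Escalated: 4.6154.

4.6154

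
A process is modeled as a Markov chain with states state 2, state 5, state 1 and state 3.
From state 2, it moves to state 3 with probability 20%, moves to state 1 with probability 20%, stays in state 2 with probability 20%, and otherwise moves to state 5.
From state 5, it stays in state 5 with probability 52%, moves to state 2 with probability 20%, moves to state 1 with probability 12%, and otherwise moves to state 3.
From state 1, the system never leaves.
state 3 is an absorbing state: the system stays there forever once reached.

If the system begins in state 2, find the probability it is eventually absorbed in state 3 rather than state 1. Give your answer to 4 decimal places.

0.5263

Let h(s) be the probability of absorption at state 3 starting from transient state s. Then h(state 3) = 1 and h(state 1) = 0. By first-step analysis:
h(state 2) = 0.2·h(state 2) + 0.4·h(state 5) + 0.2·0 + 0.2·1
h(state 5) = 0.2·h(state 2) + 0.52·h(state 5) + 0.12·0 + 0.16·1
Solving: h(state 2) = 0.5263, h(state 5) = 0.5526.
Starting from state 2, the probability is 0.5263.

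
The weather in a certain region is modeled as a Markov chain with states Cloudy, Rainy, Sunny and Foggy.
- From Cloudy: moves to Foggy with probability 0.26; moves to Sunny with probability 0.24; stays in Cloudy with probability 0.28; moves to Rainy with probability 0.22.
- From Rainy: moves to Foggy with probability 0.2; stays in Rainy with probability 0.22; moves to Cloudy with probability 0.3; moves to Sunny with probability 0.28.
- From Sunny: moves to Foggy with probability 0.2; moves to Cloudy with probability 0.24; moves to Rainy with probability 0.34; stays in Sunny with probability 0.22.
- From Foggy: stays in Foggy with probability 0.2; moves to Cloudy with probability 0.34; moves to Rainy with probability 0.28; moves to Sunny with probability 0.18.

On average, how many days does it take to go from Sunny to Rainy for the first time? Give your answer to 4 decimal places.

3.3977

Let t(s) be the expected number of days to first reach Rainy from state s, with t(Rainy) = 0. Conditioning on the first day:
t(Cloudy) = 1 + 0.28·t(Cloudy) + 0.24·t(Sunny) + 0.26·t(Foggy)
t(Sunny) = 1 + 0.24·t(Cloudy) + 0.22·t(Sunny) + 0.2·t(Foggy)
t(Foggy) = 1 + 0.34·t(Cloudy) + 0.18·t(Sunny) + 0.2·t(Foggy)
Solving: t(Cloudy) = 3.8379, t(Sunny) = 3.3977, t(Foggy) = 3.6456.
Expected days from Sunny to Rainy: 3.3977.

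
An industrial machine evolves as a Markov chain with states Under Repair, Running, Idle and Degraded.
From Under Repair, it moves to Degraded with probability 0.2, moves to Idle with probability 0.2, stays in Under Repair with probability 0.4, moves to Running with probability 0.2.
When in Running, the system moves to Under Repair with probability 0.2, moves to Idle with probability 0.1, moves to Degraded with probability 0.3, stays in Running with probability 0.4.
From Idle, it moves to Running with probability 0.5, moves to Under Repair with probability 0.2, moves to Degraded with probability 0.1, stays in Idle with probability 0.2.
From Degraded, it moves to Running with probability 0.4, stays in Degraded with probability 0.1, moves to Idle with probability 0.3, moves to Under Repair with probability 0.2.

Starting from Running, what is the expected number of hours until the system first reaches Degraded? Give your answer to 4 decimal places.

Let t(s) be the expected number of hours to first reach Degraded from state s, with t(Degraded) = 0. Conditioning on the first hour:
t(Under Repair) = 1 + 0.4·t(Under Repair) + 0.2·t(Running) + 0.2·t(Idle)
t(Running) = 1 + 0.2·t(Under Repair) + 0.4·t(Running) + 0.1·t(Idle)
t(Idle) = 1 + 0.2·t(Under Repair) + 0.5·t(Running) + 0.2·t(Idle)
Solving: t(Under Repair) = 4.6629, t(Running) = 4.0449, t(Idle) = 4.9438.
Expected hours from Running to Degraded: 4.0449.

4.0449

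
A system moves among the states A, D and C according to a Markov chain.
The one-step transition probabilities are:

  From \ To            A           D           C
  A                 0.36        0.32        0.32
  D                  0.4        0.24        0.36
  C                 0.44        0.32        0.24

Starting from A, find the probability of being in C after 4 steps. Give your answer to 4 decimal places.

0.3073

Propagate the distribution vector 4 steps from A.
After 0 steps: (1.0000, 0.0000, 0.0000)
After 1 step: (0.3600, 0.3200, 0.3200)
After 2 steps: (0.3984, 0.2944, 0.3072)
After 3 steps: (0.3964, 0.2964, 0.3072)
After 4 steps: (0.3964, 0.2963, 0.3073)
P(in C after 4 steps) = 0.3073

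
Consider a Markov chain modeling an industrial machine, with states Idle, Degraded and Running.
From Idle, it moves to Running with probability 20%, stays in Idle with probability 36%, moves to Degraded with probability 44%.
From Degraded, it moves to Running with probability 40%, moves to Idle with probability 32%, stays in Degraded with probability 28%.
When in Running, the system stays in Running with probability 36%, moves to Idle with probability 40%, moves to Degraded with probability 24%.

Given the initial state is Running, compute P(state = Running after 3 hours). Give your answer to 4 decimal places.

0.3148

Propagate the distribution vector 3 hours from Running.
After 0 hours: (0.0000, 0.0000, 1.0000)
After 1 hour: (0.4000, 0.2400, 0.3600)
After 2 hours: (0.3648, 0.3296, 0.3056)
After 3 hours: (0.3590, 0.3261, 0.3148)
P(in Running after 3 hours) = 0.3148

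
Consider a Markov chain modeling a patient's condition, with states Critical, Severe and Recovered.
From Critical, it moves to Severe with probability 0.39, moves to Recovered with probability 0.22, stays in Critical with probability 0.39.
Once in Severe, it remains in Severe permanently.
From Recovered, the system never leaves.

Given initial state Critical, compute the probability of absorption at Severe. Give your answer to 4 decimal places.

0.6393

Let h(s) be the probability of absorption at Severe starting from transient state s. Then h(Severe) = 1 and h(Recovered) = 0. By first-step analysis:
h(Critical) = 0.39·h(Critical) + 0.39·1 + 0.22·0
Solving: h(Critical) = 0.6393.
Starting from Critical, the probability is 0.6393.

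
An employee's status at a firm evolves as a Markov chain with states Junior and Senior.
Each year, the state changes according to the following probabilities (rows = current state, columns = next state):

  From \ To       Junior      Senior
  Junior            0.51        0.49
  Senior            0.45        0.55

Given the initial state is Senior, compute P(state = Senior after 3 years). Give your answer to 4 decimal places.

0.5214

Propagate the distribution vector 3 years from Senior.
After 0 years: (0.0000, 1.0000)
After 1 year: (0.4500, 0.5500)
After 2 years: (0.4770, 0.5230)
After 3 years: (0.4786, 0.5214)
P(in Senior after 3 years) = 0.5214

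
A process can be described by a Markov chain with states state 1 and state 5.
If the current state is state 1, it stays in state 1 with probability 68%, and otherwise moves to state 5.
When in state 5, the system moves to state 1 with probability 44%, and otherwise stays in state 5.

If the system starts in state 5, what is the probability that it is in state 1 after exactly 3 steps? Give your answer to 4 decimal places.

Propagate the distribution vector 3 steps from state 5.
After 0 steps: (0.0000, 1.0000)
After 1 step: (0.4400, 0.5600)
After 2 steps: (0.5456, 0.4544)
After 3 steps: (0.5709, 0.4291)
P(in state 1 after 3 steps) = 0.5709

0.5709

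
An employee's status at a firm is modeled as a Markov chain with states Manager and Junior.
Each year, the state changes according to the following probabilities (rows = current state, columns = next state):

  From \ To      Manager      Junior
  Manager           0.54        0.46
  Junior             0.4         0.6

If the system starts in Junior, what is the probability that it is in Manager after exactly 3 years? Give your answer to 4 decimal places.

0.4638

Propagate the distribution vector 3 years from Junior.
After 0 years: (0.0000, 1.0000)
After 1 year: (0.4000, 0.6000)
After 2 years: (0.4560, 0.5440)
After 3 years: (0.4638, 0.5362)
P(in Manager after 3 years) = 0.4638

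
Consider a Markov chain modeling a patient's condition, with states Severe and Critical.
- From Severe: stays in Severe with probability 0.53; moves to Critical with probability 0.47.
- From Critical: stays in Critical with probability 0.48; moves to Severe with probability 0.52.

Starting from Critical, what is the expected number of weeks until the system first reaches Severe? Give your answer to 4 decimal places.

Let t(s) be the expected number of weeks to first reach Severe from state s, with t(Severe) = 0. Conditioning on the first week:
t(Critical) = 1 + 0.48·t(Critical)
Solving: t(Critical) = 1.9231.
Expected weeks from Critical to Severe: 1.9231.

1.9231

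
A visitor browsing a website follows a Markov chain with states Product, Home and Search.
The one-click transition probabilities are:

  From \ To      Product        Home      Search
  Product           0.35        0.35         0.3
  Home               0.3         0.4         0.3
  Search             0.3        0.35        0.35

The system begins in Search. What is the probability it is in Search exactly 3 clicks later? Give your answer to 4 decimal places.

0.3159

Propagate the distribution vector 3 clicks from Search.
After 0 clicks: (0.0000, 0.0000, 1.0000)
After 1 click: (0.3000, 0.3500, 0.3500)
After 2 clicks: (0.3150, 0.3675, 0.3175)
After 3 clicks: (0.3158, 0.3684, 0.3159)
P(in Search after 3 clicks) = 0.3159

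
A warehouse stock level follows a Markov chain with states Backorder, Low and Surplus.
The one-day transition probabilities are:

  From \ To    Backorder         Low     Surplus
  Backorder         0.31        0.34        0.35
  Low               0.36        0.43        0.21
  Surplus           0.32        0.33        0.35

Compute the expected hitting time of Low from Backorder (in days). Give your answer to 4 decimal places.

2.9718

Let t(s) be the expected number of days to first reach Low from state s, with t(Low) = 0. Conditioning on the first day:
t(Backorder) = 1 + 0.31·t(Backorder) + 0.35·t(Surplus)
t(Surplus) = 1 + 0.32·t(Backorder) + 0.35·t(Surplus)
Solving: t(Backorder) = 2.9718, t(Surplus) = 3.0015.
Expected days from Backorder to Low: 2.9718.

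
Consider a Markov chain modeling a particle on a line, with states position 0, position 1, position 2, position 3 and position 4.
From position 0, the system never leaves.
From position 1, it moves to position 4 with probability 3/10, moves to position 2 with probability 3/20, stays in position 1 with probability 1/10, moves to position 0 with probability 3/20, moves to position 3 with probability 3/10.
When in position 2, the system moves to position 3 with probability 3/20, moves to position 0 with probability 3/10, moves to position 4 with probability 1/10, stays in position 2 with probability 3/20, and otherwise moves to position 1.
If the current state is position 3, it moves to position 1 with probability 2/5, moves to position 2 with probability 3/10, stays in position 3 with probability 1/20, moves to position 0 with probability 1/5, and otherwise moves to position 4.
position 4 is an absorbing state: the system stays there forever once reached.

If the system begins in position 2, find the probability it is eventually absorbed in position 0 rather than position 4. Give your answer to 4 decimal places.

0.6276

Let h(s) be the probability of absorption at position 0 starting from transient state s. Then h(position 0) = 1 and h(position 4) = 0. By first-step analysis:
h(position 1) = 0.15·1 + 0.1·h(position 1) + 0.15·h(position 2) + 0.3·h(position 3) + 0.3·0
h(position 2) = 0.3·1 + 0.3·h(position 1) + 0.15·h(position 2) + 0.15·h(position 3) + 0.1·0
h(position 3) = 0.2·1 + 0.4·h(position 1) + 0.3·h(position 2) + 0.05·h(position 3) + 0.05·0
Solving: h(position 1) = 0.4740, h(position 2) = 0.6276, h(position 3) = 0.6083.
Starting from position 2, the probability is 0.6276.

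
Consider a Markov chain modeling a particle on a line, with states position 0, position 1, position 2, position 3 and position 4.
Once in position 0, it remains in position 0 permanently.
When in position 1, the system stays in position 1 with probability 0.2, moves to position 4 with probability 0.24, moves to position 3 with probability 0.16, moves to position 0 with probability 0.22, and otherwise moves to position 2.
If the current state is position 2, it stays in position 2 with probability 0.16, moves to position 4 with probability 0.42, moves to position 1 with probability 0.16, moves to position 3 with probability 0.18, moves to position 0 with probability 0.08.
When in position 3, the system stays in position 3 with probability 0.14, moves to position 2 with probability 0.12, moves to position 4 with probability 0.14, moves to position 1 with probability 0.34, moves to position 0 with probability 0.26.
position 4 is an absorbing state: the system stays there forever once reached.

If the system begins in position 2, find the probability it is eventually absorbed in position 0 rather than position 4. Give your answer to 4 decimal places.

0.2910

Let h(s) be the probability of absorption at position 0 starting from transient state s. Then h(position 0) = 1 and h(position 4) = 0. By first-step analysis:
h(position 1) = 0.22·1 + 0.2·h(position 1) + 0.18·h(position 2) + 0.16·h(position 3) + 0.24·0
h(position 2) = 0.08·1 + 0.16·h(position 1) + 0.16·h(position 2) + 0.18·h(position 3) + 0.42·0
h(position 3) = 0.26·1 + 0.34·h(position 1) + 0.12·h(position 2) + 0.14·h(position 3) + 0.14·0
Solving: h(position 1) = 0.4442, h(position 2) = 0.2910, h(position 3) = 0.5185.
Starting from position 2, the probability is 0.2910.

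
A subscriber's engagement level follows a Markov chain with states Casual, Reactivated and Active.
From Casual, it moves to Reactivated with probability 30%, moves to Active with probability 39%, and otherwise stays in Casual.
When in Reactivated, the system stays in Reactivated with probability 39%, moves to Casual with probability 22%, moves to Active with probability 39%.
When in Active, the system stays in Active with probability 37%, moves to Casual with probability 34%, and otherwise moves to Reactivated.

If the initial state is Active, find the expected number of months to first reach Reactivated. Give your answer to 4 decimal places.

3.4095

Let t(s) be the expected number of months to first reach Reactivated from state s, with t(Reactivated) = 0. Conditioning on the first month:
t(Casual) = 1 + 0.31·t(Casual) + 0.39·t(Active)
t(Active) = 1 + 0.34·t(Casual) + 0.37·t(Active)
Solving: t(Casual) = 3.3764, t(Active) = 3.4095.
Expected months from Active to Reactivated: 3.4095.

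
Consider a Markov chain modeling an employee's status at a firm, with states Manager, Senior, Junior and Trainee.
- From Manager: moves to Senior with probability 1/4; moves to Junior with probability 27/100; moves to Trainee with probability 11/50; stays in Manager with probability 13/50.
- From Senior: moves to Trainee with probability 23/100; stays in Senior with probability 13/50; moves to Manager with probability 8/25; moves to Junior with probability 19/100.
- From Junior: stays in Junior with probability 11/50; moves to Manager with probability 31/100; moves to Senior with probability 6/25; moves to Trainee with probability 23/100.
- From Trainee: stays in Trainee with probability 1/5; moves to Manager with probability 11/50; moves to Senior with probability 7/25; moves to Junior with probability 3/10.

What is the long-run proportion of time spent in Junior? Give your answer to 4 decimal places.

0.2439

Let the stationary distribution be π with π = πP and π_1 + π_2 + π_3 + π_4 = 1.
π_1 = 0.26·π_1 + 0.32·π_2 + 0.31·π_3 + 0.22·π_4
π_2 = 0.25·π_1 + 0.26·π_2 + 0.24·π_3 + 0.28·π_4
π_3 = 0.27·π_1 + 0.19·π_2 + 0.22·π_3 + 0.3·π_4
Solving with the normalization constraint gives π = (0.2788, 0.2567, 0.2439, 0.2206).
So the stationary probability of Junior is 0.2439.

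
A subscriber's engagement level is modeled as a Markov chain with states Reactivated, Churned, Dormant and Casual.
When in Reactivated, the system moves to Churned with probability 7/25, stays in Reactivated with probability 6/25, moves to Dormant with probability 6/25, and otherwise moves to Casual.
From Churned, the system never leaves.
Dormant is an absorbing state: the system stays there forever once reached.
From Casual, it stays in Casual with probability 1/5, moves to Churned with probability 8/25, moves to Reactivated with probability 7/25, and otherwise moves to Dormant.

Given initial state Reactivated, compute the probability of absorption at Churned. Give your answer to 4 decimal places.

Let h(s) be the probability of absorption at Churned starting from transient state s. Then h(Churned) = 1 and h(Dormant) = 0. By first-step analysis:
h(Reactivated) = 0.24·h(Reactivated) + 0.28·1 + 0.24·0 + 0.24·h(Casual)
h(Casual) = 0.28·h(Reactivated) + 0.32·1 + 0.2·0 + 0.2·h(Casual)
Solving: h(Reactivated) = 0.5562, h(Casual) = 0.5947.
Starting from Reactivated, the probability is 0.5562.

0.5562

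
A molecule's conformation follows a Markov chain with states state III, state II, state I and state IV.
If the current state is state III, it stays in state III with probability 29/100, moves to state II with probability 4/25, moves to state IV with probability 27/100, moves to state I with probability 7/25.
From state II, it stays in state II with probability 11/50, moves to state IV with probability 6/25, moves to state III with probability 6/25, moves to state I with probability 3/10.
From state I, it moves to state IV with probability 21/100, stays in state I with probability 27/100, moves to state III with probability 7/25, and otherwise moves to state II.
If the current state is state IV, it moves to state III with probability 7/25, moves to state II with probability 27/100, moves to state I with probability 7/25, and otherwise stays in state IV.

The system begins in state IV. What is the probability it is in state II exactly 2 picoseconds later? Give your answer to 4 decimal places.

Propagate the distribution vector 2 picoseconds from state IV.
After 0 picoseconds: (0.0000, 0.0000, 0.0000, 1.0000)
After 1 picosecond: (0.2800, 0.2700, 0.2800, 0.1700)
After 2 picoseconds: (0.2720, 0.2173, 0.2826, 0.2281)
P(in state II after 2 picoseconds) = 0.2173

0.2173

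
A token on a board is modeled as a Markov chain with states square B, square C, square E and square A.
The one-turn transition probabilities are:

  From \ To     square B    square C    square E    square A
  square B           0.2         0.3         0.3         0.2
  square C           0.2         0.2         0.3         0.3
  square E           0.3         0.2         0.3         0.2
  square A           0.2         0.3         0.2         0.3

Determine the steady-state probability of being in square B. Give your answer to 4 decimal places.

0.2275

Let the stationary distribution be π with π = πP and π_1 + π_2 + π_3 + π_4 = 1.
π_1 = 0.2·π_1 + 0.2·π_2 + 0.3·π_3 + 0.2·π_4
π_2 = 0.3·π_1 + 0.2·π_2 + 0.2·π_3 + 0.3·π_4
π_3 = 0.3·π_1 + 0.3·π_2 + 0.3·π_3 + 0.2·π_4
Solving with the normalization constraint gives π = (0.2275, 0.2477, 0.2750, 0.2497).
So the stationary probability of square B is 0.2275.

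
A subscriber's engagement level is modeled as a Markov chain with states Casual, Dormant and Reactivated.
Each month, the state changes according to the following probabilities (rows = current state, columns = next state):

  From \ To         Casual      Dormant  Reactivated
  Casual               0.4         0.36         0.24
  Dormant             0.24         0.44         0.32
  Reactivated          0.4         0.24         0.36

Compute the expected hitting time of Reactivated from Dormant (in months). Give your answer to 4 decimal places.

Let t(s) be the expected number of months to first reach Reactivated from state s, with t(Reactivated) = 0. Conditioning on the first month:
t(Casual) = 1 + 0.4·t(Casual) + 0.36·t(Dormant)
t(Dormant) = 1 + 0.24·t(Casual) + 0.44·t(Dormant)
Solving: t(Casual) = 3.6859, t(Dormant) = 3.3654.
Expected months from Dormant to Reactivated: 3.3654.

3.3654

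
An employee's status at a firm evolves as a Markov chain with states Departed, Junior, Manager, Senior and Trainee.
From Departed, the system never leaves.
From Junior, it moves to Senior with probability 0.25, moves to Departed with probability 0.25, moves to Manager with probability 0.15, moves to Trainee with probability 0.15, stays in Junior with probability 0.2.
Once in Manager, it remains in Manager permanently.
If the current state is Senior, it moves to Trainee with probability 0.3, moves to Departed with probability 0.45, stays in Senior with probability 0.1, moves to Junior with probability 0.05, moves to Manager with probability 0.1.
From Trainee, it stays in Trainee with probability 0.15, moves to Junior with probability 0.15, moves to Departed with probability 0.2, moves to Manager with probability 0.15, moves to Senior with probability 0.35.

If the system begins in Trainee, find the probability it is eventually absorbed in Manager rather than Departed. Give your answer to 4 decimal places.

Let h(s) be the probability of absorption at Manager starting from transient state s. Then h(Manager) = 1 and h(Departed) = 0. By first-step analysis:
h(Junior) = 0.25·0 + 0.2·h(Junior) + 0.15·1 + 0.25·h(Senior) + 0.15·h(Trainee)
h(Senior) = 0.45·0 + 0.05·h(Junior) + 0.1·1 + 0.1·h(Senior) + 0.3·h(Trainee)
h(Trainee) = 0.2·0 + 0.15·h(Junior) + 0.15·1 + 0.35·h(Senior) + 0.15·h(Trainee)
Solving: h(Junior) = 0.3249, h(Senior) = 0.2400, h(Trainee) = 0.3326.
Starting from Trainee, the probability is 0.3326.

0.3326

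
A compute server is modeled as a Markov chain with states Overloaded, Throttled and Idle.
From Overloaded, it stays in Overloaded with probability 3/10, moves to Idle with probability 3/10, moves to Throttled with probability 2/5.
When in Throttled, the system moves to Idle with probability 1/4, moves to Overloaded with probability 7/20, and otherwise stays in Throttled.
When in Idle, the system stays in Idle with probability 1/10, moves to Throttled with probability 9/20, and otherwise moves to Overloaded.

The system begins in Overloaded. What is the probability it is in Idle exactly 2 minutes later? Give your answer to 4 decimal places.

Sum over the intermediate state after 1 minute:
P = P(Overloaded→Overloaded)·P(Overloaded→Idle) + P(Overloaded→Throttled)·P(Throttled→Idle) + P(Overloaded→Idle)·P(Idle→Idle)
  = 0.3×0.3 + 0.4×0.25 + 0.3×0.1
  = 0.0900 + 0.1000 + 0.0300 = 0.2200

0.2200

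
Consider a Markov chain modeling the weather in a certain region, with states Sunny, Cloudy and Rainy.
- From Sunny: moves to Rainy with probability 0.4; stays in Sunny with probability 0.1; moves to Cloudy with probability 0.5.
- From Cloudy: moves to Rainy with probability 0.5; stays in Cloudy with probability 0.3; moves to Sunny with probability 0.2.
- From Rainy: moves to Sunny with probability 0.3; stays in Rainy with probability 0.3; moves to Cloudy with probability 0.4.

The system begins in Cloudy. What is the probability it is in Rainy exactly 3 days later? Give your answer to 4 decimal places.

0.4010

Propagate the distribution vector 3 days from Cloudy.
After 0 days: (0.0000, 1.0000, 0.0000)
After 1 day: (0.2000, 0.3000, 0.5000)
After 2 days: (0.2300, 0.3900, 0.3800)
After 3 days: (0.2150, 0.3840, 0.4010)
P(in Rainy after 3 days) = 0.4010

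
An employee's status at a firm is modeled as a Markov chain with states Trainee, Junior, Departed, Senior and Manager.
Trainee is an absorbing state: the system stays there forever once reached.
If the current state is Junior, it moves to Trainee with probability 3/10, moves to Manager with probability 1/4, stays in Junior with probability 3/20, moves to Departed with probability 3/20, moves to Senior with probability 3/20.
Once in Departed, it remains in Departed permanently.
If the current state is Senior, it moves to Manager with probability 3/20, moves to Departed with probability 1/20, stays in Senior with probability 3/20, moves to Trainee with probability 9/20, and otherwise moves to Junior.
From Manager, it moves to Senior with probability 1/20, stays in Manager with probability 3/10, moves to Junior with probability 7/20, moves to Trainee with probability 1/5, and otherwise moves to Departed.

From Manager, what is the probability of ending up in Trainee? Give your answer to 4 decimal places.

Let h(s) be the probability of absorption at Trainee starting from transient state s. Then h(Trainee) = 1 and h(Departed) = 0. By first-step analysis:
h(Junior) = 0.3·1 + 0.15·h(Junior) + 0.15·0 + 0.15·h(Senior) + 0.25·h(Manager)
h(Senior) = 0.45·1 + 0.2·h(Junior) + 0.05·0 + 0.15·h(Senior) + 0.15·h(Manager)
h(Manager) = 0.2·1 + 0.35·h(Junior) + 0.1·0 + 0.05·h(Senior) + 0.3·h(Manager)
Solving: h(Junior) = 0.7015, h(Senior) = 0.8171, h(Manager) = 0.6948.
Starting from Manager, the probability is 0.6948.

0.6948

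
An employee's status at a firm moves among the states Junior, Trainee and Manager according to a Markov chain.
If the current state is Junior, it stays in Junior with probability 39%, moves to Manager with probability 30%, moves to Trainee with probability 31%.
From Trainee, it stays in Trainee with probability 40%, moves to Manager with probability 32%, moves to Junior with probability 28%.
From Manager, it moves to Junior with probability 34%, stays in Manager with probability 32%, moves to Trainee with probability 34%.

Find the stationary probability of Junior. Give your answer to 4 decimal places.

Let the stationary distribution be π with π = πP and π_1 + π_2 + π_3 = 1.
π_1 = 0.39·π_1 + 0.28·π_2 + 0.34·π_3
π_2 = 0.31·π_1 + 0.4·π_2 + 0.34·π_3
Solving with the normalization constraint gives π = (0.3357, 0.3510, 0.3133).
So the stationary probability of Junior is 0.3357.

0.3357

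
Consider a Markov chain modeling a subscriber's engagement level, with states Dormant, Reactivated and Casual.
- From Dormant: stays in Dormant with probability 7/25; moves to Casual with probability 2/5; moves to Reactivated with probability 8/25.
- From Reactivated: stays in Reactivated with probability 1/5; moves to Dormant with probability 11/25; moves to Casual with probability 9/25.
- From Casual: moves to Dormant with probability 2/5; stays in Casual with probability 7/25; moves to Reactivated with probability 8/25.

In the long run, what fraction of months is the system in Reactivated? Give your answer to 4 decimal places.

0.2857

Let the stationary distribution be π with π = πP and π_1 + π_2 + π_3 = 1.
π_1 = 0.28·π_1 + 0.44·π_2 + 0.4·π_3
π_2 = 0.32·π_1 + 0.2·π_2 + 0.32·π_3
Solving with the normalization constraint gives π = (0.3673, 0.2857, 0.3469).
So the stationary probability of Reactivated is 0.2857.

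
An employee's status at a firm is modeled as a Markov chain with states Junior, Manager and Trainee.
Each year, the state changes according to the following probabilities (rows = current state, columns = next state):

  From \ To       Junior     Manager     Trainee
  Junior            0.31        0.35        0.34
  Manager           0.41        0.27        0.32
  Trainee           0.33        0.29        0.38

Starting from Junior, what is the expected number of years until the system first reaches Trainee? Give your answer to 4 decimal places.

2.9983

Let t(s) be the expected number of years to first reach Trainee from state s, with t(Trainee) = 0. Conditioning on the first year:
t(Junior) = 1 + 0.31·t(Junior) + 0.35·t(Manager)
t(Manager) = 1 + 0.41·t(Junior) + 0.27·t(Manager)
Solving: t(Junior) = 2.9983, t(Manager) = 3.0539.
Expected years from Junior to Trainee: 2.9983.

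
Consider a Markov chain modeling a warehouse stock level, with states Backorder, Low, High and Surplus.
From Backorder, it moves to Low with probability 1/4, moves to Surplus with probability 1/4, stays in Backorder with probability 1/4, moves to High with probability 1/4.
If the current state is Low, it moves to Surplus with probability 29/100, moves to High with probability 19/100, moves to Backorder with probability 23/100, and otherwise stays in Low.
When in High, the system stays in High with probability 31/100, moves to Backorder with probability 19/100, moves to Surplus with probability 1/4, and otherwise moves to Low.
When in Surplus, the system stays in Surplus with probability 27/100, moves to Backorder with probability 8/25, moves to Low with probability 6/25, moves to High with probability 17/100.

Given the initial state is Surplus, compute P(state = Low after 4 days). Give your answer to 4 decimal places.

0.2576

Propagate the distribution vector 4 days from Surplus.
After 0 days: (0.0000, 0.0000, 0.0000, 1.0000)
After 1 day: (0.3200, 0.2400, 0.1700, 0.2700)
After 2 days: (0.2539, 0.2569, 0.2242, 0.2650)
After 3 days: (0.2500, 0.2576, 0.2268, 0.2656)
After 4 days: (0.2498, 0.2576, 0.2269, 0.2656)
P(in Low after 4 days) = 0.2576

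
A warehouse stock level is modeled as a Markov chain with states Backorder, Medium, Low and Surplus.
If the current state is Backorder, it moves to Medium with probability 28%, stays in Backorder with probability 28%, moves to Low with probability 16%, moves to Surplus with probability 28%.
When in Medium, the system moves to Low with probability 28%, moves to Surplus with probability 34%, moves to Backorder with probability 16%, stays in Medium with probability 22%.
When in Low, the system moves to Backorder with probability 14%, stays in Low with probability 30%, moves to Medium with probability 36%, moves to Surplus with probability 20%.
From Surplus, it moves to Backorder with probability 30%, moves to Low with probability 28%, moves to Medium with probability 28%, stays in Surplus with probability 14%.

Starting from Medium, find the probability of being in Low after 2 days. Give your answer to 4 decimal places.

0.2664

Propagate the distribution vector 2 days from Medium.
After 0 days: (0.0000, 1.0000, 0.0000, 0.0000)
After 1 day: (0.1600, 0.2200, 0.2800, 0.3400)
After 2 days: (0.2212, 0.2892, 0.2664, 0.2232)
P(in Low after 2 days) = 0.2664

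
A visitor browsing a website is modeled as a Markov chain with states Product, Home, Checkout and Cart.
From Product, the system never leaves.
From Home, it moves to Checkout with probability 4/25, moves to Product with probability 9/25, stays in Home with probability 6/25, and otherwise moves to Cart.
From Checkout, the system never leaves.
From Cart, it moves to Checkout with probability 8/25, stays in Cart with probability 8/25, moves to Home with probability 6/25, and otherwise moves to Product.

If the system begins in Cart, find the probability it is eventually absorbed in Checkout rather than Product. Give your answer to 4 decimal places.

Let h(s) be the probability of absorption at Checkout starting from transient state s. Then h(Checkout) = 1 and h(Product) = 0. By first-step analysis:
h(Home) = 0.36·0 + 0.24·h(Home) + 0.16·1 + 0.24·h(Cart)
h(Cart) = 0.12·0 + 0.24·h(Home) + 0.32·1 + 0.32·h(Cart)
Solving: h(Home) = 0.4042, h(Cart) = 0.6132.
Starting from Cart, the probability is 0.6132.

0.6132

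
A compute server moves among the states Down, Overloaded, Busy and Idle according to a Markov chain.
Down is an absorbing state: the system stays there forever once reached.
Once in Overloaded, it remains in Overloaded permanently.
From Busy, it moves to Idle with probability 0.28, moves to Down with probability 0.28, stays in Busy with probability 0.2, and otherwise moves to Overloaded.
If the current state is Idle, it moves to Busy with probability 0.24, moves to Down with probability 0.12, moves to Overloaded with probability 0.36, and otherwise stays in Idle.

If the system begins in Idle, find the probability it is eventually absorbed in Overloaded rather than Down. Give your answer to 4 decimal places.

0.6792

Let h(s) be the probability of absorption at Overloaded starting from transient state s. Then h(Overloaded) = 1 and h(Down) = 0. By first-step analysis:
h(Busy) = 0.28·0 + 0.24·1 + 0.2·h(Busy) + 0.28·h(Idle)
h(Idle) = 0.12·0 + 0.36·1 + 0.24·h(Busy) + 0.28·h(Idle)
Solving: h(Busy) = 0.5377, h(Idle) = 0.6792.
Starting from Idle, the probability is 0.6792.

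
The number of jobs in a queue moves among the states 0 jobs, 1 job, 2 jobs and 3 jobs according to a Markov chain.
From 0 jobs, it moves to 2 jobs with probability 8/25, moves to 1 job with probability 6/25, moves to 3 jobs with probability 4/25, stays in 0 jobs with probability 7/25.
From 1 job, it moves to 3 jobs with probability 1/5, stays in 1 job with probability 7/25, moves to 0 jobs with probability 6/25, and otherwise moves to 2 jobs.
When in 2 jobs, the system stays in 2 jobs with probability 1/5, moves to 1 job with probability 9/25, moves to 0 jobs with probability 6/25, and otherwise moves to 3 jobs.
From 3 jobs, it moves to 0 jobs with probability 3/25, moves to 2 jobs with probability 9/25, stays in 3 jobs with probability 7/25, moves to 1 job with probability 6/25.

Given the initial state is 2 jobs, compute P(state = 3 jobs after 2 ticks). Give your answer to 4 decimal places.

Propagate the distribution vector 2 ticks from 2 jobs.
After 0 ticks: (0.0000, 0.0000, 1.0000, 0.0000)
After 1 tick: (0.2400, 0.3600, 0.2000, 0.2000)
After 2 ticks: (0.2256, 0.2784, 0.2896, 0.2064)
P(in 3 jobs after 2 ticks) = 0.2064

0.2064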